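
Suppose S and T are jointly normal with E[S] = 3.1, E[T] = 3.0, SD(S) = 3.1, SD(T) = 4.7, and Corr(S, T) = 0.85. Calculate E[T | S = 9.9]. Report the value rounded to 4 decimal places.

11.7632

The regression of T on S has slope ρ·σ_T/σ_S and passes through (μ_S, μ_T).
E[T | S=9.9] = 3.0 + (0.85)·(4.7/3.1)·(9.9 − (3.1)) = 3.0 + (1.2887)·(6.8) = 11.7632.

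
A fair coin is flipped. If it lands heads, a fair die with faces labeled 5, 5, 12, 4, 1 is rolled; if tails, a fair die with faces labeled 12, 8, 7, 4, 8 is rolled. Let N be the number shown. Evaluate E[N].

E[N | heads] = (5+5+12+4+1)/5 = 27/5.
E[N | tails] = (12+8+7+4+8)/5 = 39/5.
By the law of total expectation,
E[N] = (1/2)·(27/5) + (1/2)·(39/5) = 33/5.

33/5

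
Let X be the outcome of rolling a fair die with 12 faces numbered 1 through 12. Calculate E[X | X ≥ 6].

9

Given X ≥ 6, X is equally likely to be any of {6, 7, 8, 9, 10, 11, 12}.
E[X | X ≥ 6] = (6 + 7 + 8 + 9 + 10 + 11 + 12) / 7 = 9.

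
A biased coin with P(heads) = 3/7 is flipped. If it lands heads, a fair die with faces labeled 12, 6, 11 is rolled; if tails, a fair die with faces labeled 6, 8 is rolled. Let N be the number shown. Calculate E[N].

E[N | heads] = (12+6+11)/3 = 29/3.
E[N | tails] = (6+8)/2 = 7.
By the law of total expectation,
E[N] = (3/7)·(29/3) + (4/7)·(7) = 57/7.

57/7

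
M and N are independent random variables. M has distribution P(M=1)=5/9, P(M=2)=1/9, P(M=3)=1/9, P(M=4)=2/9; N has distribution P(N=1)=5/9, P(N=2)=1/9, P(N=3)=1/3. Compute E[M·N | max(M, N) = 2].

24/11

P(max(M, N) = 2) = 11/81.
Summing MN·P(x,y) over outcomes with max(M, N) = 2 gives 8/27.
E[M·N | max(M, N) = 2] = (8/27) / (11/81) = 24/11.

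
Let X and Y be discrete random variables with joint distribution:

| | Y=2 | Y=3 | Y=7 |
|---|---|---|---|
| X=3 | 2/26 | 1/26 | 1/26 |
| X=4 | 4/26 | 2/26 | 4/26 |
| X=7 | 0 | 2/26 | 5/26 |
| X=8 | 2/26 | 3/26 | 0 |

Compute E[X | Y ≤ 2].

P(Y ≤ 2) = 4/13.
Σ X·P over the event = 3·(2/26) + 4·(4/26) + 8·(2/26) = 19/13.
E[X | Y ≤ 2] = (19/13) / (4/13) = 19/4.

19/4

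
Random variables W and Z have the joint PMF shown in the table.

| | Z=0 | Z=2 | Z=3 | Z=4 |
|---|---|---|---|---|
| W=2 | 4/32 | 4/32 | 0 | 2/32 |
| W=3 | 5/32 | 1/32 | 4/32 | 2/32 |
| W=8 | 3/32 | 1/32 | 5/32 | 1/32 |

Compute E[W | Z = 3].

52/9

P(Z = 3) = 9/32.
Σ W·P over the event = 3·(4/32) + 8·(5/32) = 13/8.
E[W | Z = 3] = (13/8) / (9/32) = 52/9.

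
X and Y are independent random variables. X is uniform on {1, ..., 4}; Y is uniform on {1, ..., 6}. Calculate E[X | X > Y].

10/3

Outcomes with X > Y: (2,1), (3,1), (3,2), (4,1), (4,2), (4,3), each with probability 1/24.
E[X | X > Y] = (2 + 3 + 3 + 4 + 4 + 4) / 6 = 10/3.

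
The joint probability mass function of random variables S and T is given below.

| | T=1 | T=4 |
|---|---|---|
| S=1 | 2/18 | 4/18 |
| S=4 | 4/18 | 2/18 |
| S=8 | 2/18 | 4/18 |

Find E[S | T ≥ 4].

22/5

P(T ≥ 4) = 5/9.
Summing S·P(S=x,T=y) over the conditioning event gives 22/9.
E[S | T ≥ 4] = (22/9) / (5/9) = 22/5.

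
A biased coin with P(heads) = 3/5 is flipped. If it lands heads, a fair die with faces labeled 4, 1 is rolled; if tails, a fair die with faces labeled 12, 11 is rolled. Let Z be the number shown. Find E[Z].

61/10

E[Z | heads] = (4+1)/2 = 5/2.
E[Z | tails] = (12+11)/2 = 23/2.
By the law of total expectation,
E[Z] = (3/5)·(5/2) + (2/5)·(23/2) = 61/10.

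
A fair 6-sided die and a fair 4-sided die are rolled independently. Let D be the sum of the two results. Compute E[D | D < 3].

2

P(D < 3) = 1/24.
Σ over the event: 2·1/24 = 1/12.
E[D | D < 3] = (1/12) / (1/24) = 2.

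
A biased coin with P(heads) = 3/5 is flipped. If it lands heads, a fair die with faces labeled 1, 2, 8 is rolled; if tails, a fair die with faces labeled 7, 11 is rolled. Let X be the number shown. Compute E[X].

E[X | heads] = (1+2+8)/3 = 11/3.
E[X | tails] = (7+11)/2 = 9.
E[X] = (3/5)·(11/3) + (2/5)·(9) = 29/5.

29/5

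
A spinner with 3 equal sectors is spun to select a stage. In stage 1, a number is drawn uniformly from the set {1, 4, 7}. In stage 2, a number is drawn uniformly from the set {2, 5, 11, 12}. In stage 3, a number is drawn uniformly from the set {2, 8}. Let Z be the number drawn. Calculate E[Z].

11/2

E[Z | stage 1] = (1+4+7)/3 = 4.
E[Z | stage 2] = (2+5+11+12)/4 = 15/2.
E[Z | stage 3] = (2+8)/2 = 5.
E[Z] = (1/3)·(4) + (1/3)·(15/2) + (1/3)·(5) = 11/2.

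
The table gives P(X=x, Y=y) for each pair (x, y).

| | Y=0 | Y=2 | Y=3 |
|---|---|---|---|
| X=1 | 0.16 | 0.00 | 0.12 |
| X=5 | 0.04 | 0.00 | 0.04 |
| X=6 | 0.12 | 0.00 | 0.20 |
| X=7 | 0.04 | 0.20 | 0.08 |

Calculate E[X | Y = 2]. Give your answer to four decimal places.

7.0000

P(Y = 2) = 0.20.
Summing X·P(X=x,Y=y) over the conditioning event gives 1.40.
E[X | Y = 2] = (1.40) / (0.20) = 7.0000.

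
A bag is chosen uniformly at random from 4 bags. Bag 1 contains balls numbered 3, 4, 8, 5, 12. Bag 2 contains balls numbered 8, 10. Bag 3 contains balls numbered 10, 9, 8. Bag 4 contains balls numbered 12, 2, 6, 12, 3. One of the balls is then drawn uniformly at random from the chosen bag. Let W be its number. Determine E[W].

E[W | bag 1] = (3+4+8+5+12)/5 = 32/5.
E[W | bag 2] = (8+10)/2 = 9.
E[W | bag 3] = (10+9+8)/3 = 9.
E[W | bag 4] = (12+2+6+12+3)/5 = 7.
E[W] = (1/4)·(32/5) + (1/4)·(9) + (1/4)·(9) + (1/4)·(7) = 157/20.

157/20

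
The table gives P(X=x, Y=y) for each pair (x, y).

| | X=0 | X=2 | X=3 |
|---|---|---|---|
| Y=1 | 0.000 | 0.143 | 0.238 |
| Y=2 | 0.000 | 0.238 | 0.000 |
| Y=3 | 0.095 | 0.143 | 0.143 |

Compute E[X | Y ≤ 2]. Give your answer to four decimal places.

P(Y ≤ 2) = 0.619.
Σ X·P over the event = 2·(0.143) + 2·(0.238) + 3·(0.238) = 1.476.
E[X | Y ≤ 2] = (1.476) / (0.619) = 2.3845.

2.3845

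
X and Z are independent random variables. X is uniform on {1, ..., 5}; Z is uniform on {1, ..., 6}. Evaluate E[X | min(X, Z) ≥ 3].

P(min(X, Z) ≥ 3) = 2/5.
Summing X·P(x,y) over outcomes with min(X, Z) ≥ 3 gives 8/5.
E[X | min(X, Z) ≥ 3] = (8/5) / (2/5) = 4.

4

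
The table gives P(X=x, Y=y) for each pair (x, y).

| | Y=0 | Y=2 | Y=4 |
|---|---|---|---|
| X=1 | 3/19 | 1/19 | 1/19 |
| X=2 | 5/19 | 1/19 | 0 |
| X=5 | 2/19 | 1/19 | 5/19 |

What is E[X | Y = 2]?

P(Y = 2) = 3/19.
Σ X·P over the event = 1·(1/19) + 2·(1/19) + 5·(1/19) = 8/19.
E[X | Y = 2] = (8/19) / (3/19) = 8/3.

8/3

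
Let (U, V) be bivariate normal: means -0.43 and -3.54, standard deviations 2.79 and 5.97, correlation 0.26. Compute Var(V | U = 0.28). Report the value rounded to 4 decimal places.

The conditional variance in a bivariate normal is σ_V²(1 − ρ²), independent of x.
Var(V | U=0.28) = (5.97)²·(1 − (0.26)²) = 35.6409·0.9324 = 33.2316.

33.2316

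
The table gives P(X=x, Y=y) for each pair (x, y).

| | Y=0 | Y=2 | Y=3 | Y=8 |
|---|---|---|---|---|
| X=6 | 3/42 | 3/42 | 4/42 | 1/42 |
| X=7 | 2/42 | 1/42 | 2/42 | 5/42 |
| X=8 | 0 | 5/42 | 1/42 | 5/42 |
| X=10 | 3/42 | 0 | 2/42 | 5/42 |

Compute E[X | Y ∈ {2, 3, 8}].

131/17

P(Y ∈ {2, 3, 8}) = 17/21.
Summing X·P(X=x,Y=y) over the conditioning event gives 131/21.
E[X | Y ∈ {2, 3, 8}] = (131/21) / (17/21) = 131/17.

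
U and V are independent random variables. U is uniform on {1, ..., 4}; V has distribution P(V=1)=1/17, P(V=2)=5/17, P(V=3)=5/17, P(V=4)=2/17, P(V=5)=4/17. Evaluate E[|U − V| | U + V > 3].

P(U + V > 3) = 61/68.
Summing |U−V|·P(x,y) over outcomes with U + V > 3 gives 23/17.
E[|U − V| | U + V > 3] = (23/17) / (61/68) = 92/61.

92/61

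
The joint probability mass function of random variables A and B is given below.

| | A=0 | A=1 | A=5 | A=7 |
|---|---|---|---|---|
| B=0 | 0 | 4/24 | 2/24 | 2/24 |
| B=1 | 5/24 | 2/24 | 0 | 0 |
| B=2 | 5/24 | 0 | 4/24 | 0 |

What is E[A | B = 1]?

2/7

P(B = 1) = 7/24.
Σ A·P over the event = 0·(5/24) + 1·(2/24) = 1/12.
E[A | B = 1] = (1/12) / (7/24) = 2/7.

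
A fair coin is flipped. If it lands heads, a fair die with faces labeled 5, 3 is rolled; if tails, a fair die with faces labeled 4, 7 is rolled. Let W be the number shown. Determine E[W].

E[W | heads] = (5+3)/2 = 4.
E[W | tails] = (4+7)/2 = 11/2.
E[W] = (1/2)·(4) + (1/2)·(11/2) = 19/4.

19/4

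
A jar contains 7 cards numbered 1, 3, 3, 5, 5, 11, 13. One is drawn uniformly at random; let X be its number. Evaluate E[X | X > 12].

P(X > 12) = 1/7.
Σ over the event: 13·1/7 = 13/7.
E[X | X > 12] = (13/7) / (1/7) = 13.

13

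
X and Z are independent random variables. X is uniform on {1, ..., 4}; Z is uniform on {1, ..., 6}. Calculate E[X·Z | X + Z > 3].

P(X + Z > 3) = 7/8.
Summing XZ·P(x,y) over outcomes with X + Z > 3 gives 205/24.
E[X·Z | X + Z > 3] = (205/24) / (7/8) = 205/21.

205/21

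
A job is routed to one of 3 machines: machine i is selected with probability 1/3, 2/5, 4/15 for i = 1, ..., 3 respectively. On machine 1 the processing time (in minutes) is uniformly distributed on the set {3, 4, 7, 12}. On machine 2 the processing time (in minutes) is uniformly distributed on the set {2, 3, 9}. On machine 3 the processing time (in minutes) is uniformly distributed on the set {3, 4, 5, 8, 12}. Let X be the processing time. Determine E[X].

E[X | machine 1] = (3+4+7+12)/4 = 13/2.
E[X | machine 2] = (2+3+9)/3 = 14/3.
E[X | machine 3] = (3+4+5+8+12)/5 = 32/5.
By the law of total expectation,
E[X] = (1/3)·(13/2) + (2/5)·(14/3) + (4/15)·(32/5) = 287/50.

287/50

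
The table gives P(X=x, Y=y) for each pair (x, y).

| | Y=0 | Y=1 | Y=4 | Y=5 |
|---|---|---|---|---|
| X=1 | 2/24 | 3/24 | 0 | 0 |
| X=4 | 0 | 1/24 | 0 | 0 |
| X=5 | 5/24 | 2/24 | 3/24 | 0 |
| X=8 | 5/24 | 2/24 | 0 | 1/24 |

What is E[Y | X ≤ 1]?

P(X ≤ 1) = 5/24.
Σ Y·P over the event = 0·(2/24) + 1·(3/24) = 1/8.
E[Y | X ≤ 1] = (1/8) / (5/24) = 3/5.

3/5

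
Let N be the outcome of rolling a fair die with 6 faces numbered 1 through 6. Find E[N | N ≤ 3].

2

Given N ≤ 3, N is equally likely to be any of {1, 2, 3}.
E[N | N ≤ 3] = (1 + 2 + 3) / 3 = 2.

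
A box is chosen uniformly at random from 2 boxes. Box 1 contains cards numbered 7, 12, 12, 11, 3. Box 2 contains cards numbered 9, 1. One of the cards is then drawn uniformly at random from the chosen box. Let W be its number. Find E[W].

E[W | box 1] = (7+12+12+11+3)/5 = 9.
E[W | box 2] = (9+1)/2 = 5.
By the law of total expectation,
E[W] = (1/2)·(9) + (1/2)·(5) = 7.

7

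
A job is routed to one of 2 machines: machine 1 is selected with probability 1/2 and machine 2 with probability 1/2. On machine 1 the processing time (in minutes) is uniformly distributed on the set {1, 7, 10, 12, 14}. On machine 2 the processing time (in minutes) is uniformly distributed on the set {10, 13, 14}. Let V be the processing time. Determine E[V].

317/30

E[V | machine 1] = (1+7+10+12+14)/5 = 44/5.
E[V | machine 2] = (10+13+14)/3 = 37/3.
By the law of total expectation,
E[V] = (1/2)·(44/5) + (1/2)·(37/3) = 317/30.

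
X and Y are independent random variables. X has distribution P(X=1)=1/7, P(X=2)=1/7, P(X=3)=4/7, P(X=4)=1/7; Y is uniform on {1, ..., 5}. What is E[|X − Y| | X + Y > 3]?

P(X + Y > 3) = 32/35.
Summing |X−Y|·P(x,y) over outcomes with X + Y > 3 gives 46/35.
E[|X − Y| | X + Y > 3] = (46/35) / (32/35) = 23/16.

23/16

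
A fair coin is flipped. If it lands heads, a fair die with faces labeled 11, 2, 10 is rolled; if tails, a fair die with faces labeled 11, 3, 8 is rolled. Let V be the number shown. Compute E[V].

15/2

E[V | heads] = (11+2+10)/3 = 23/3.
E[V | tails] = (11+3+8)/3 = 22/3.
By the law of total expectation,
E[V] = (1/2)·(23/3) + (1/2)·(22/3) = 15/2.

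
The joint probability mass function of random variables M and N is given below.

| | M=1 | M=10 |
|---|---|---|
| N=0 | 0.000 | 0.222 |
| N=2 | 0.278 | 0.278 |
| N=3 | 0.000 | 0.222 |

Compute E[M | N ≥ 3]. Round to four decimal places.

P(N ≥ 3) = 0.222.
Σ M·P over the event = 10·(0.222) = 2.220.
E[M | N ≥ 3] = (2.220) / (0.222) = 10.0000.

10.0000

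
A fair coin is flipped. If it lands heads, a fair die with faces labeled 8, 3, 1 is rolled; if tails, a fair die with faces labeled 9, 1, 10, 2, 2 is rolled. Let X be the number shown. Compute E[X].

E[X | heads] = (8+3+1)/3 = 4.
E[X | tails] = (9+1+10+2+2)/5 = 24/5.
By the law of total expectation,
E[X] = (1/2)·(4) + (1/2)·(24/5) = 22/5.

22/5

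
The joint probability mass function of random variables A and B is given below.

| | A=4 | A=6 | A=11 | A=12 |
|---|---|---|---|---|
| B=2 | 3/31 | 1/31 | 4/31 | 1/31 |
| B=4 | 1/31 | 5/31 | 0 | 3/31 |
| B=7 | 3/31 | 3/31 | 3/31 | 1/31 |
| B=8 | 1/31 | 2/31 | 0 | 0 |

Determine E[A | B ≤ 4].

8

P(B ≤ 4) = 18/31.
Σ A·P over the event = 4·(3/31) + 4·(1/31) + 6·(1/31) + 6·(5/31) + 11·(4/31) + 12·(1/31) + 12·(3/31) = 144/31.
E[A | B ≤ 4] = (144/31) / (18/31) = 8.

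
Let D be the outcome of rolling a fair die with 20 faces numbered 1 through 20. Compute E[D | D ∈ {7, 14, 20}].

P(D ∈ {7, 14, 20}) = 3/20.
Σ over the event: 7·1/20 + 14·1/20 + 20·1/20 = 41/20.
E[D | D ∈ {7, 14, 20}] = (41/20) / (3/20) = 41/3.

41/3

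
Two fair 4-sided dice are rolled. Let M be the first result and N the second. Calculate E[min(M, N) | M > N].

5/3

Outcomes with M > N: (2,1), (3,1), (3,2), (4,1), (4,2), (4,3), each with probability 1/16.
E[min(M, N) | M > N] = (1 + 1 + 2 + 1 + 2 + 3) / 6 = 5/3.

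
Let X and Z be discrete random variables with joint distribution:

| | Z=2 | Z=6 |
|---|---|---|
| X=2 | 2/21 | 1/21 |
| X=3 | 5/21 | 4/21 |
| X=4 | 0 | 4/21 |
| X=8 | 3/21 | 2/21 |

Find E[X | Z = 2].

43/10

P(Z = 2) = 10/21.
Summing X·P(X=x,Z=y) over the conditioning event gives 43/21.
E[X | Z = 2] = (43/21) / (10/21) = 43/10.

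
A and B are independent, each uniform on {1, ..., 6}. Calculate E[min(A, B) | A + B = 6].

9/5

P(A + B = 6) = 5/36.
Summing min(A,B)·P(x,y) over outcomes with A + B = 6 gives 1/4.
E[min(A, B) | A + B = 6] = (1/4) / (5/36) = 9/5.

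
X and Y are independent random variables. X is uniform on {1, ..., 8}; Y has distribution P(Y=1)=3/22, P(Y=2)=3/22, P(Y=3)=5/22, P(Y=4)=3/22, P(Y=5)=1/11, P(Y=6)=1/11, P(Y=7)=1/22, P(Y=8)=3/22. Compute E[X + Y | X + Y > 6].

P(X + Y > 6) = 63/88.
Summing (X+Y)·P(x,y) over outcomes with X + Y > 6 gives 635/88.
E[X + Y | X + Y > 6] = (635/88) / (63/88) = 635/63.

635/63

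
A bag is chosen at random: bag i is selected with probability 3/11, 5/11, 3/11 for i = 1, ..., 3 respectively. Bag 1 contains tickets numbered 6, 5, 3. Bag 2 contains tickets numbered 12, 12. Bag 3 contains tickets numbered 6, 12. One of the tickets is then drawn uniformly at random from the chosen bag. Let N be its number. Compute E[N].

E[N | bag 1] = (6+5+3)/3 = 14/3.
E[N | bag 2] = (12+12)/2 = 12.
E[N | bag 3] = (6+12)/2 = 9.
E[N] = (3/11)·(14/3) + (5/11)·(12) + (3/11)·(9) = 101/11.

101/11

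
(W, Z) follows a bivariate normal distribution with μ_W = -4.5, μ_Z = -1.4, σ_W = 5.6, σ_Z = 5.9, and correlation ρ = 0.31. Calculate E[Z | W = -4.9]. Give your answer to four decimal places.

The regression of Z on W has slope ρ·σ_Z/σ_W and passes through (μ_W, μ_Z).
E[Z | W=-4.9] = -1.4 + (0.31)·(5.9/5.6)·(-4.9 − (-4.5)) = -1.4 + (0.32661)·(-0.4) = -1.5306.

-1.5306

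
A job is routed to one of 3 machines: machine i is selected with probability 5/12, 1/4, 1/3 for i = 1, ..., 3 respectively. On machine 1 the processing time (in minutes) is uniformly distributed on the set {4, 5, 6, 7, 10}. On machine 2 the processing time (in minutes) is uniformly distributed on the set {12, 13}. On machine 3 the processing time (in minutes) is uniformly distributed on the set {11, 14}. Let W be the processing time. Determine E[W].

E[W | machine 1] = (4+5+6+7+10)/5 = 32/5.
E[W | machine 2] = (12+13)/2 = 25/2.
E[W | machine 3] = (11+14)/2 = 25/2.
By the law of total expectation,
E[W] = (5/12)·(32/5) + (1/4)·(25/2) + (1/3)·(25/2) = 239/24.

239/24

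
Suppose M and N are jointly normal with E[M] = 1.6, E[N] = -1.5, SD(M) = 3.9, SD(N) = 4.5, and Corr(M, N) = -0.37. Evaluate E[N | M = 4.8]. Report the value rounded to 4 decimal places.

E[N | M=x] = μ_N + ρ(σ_N/σ_M)(x − μ_M) for jointly normal variables.
E[N | M=4.8] = -1.5 + (-0.37)·(4.5/3.9)·(4.8 − (1.6)) = -1.5 + (-0.426923)·(3.2) = -2.8662.

-2.8662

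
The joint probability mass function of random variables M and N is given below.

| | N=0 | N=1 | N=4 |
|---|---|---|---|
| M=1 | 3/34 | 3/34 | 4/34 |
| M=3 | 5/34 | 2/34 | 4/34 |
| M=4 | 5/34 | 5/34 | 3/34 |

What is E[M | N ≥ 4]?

28/11

P(N ≥ 4) = 11/34.
Σ M·P over the event = 1·(4/34) + 3·(4/34) + 4·(3/34) = 14/17.
E[M | N ≥ 4] = (14/17) / (11/34) = 28/11.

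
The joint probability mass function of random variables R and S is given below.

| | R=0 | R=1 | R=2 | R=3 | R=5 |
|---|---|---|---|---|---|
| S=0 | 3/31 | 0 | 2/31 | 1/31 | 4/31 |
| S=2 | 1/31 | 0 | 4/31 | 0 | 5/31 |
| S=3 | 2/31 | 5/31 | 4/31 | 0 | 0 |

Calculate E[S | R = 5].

P(R = 5) = 9/31.
Σ S·P over the event = 0·(4/31) + 2·(5/31) = 10/31.
E[S | R = 5] = (10/31) / (9/31) = 10/9.

10/9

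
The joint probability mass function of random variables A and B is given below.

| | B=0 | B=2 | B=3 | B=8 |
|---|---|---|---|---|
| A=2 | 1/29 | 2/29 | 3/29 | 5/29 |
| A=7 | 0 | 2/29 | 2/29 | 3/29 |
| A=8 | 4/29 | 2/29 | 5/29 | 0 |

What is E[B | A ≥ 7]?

P(A ≥ 7) = 18/29.
Σ B·P over the event = 2·(2/29) + 3·(2/29) + 8·(3/29) + 0·(4/29) + 2·(2/29) + 3·(5/29) = 53/29.
E[B | A ≥ 7] = (53/29) / (18/29) = 53/18.

53/18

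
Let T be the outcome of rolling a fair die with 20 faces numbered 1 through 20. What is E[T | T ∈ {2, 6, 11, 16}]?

P(T ∈ {2, 6, 11, 16}) = 1/5.
Σ over the event: 2·1/20 + 6·1/20 + 11·1/20 + 16·1/20 = 7/4.
E[T | T ∈ {2, 6, 11, 16}] = (7/4) / (1/5) = 35/4.

35/4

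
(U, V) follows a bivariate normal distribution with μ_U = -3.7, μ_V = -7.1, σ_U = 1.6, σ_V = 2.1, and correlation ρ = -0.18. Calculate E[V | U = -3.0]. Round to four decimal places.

The regression of V on U has slope ρ·σ_V/σ_U and passes through (μ_U, μ_V).
E[V | U=-3.0] = -7.1 + (-0.18)·(2.1/1.6)·(-3.0 − (-3.7)) = -7.1 + (-0.23625)·(0.7) = -7.2654.

-7.2654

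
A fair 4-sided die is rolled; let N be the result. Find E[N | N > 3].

Given N > 3, N is equally likely to be any of {4}.
E[N | N > 3] = (4) / 1 = 4.

4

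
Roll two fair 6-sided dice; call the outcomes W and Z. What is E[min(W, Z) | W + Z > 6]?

23/7

P(W + Z > 6) = 7/12.
Summing min(W,Z)·P(x,y) over outcomes with W + Z > 6 gives 23/12.
E[min(W, Z) | W + Z > 6] = (23/12) / (7/12) = 23/7.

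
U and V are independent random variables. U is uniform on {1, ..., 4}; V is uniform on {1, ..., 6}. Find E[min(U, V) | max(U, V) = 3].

9/5

Outcomes with max(U, V) = 3: (1,3), (2,3), (3,1), (3,2), (3,3), each with probability 1/24.
E[min(U, V) | max(U, V) = 3] = (1 + 2 + 1 + 2 + 3) / 5 = 9/5.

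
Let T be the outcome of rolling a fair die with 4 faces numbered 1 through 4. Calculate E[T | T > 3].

Given T > 3, T is equally likely to be any of {4}.
E[T | T > 3] = (4) / 1 = 4.

4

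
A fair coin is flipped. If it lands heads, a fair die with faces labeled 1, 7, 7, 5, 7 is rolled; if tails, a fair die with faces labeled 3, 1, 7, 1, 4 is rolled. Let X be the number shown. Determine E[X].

E[X | heads] = (1+7+7+5+7)/5 = 27/5.
E[X | tails] = (3+1+7+1+4)/5 = 16/5.
By the law of total expectation,
E[X] = (1/2)·(27/5) + (1/2)·(16/5) = 43/10.

43/10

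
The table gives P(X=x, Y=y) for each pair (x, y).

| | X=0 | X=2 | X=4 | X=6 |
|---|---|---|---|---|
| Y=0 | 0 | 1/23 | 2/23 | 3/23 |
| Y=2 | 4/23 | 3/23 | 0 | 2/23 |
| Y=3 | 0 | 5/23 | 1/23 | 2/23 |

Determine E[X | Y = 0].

14/3

P(Y = 0) = 6/23.
Σ X·P over the event = 2·(1/23) + 4·(2/23) + 6·(3/23) = 28/23.
E[X | Y = 0] = (28/23) / (6/23) = 14/3.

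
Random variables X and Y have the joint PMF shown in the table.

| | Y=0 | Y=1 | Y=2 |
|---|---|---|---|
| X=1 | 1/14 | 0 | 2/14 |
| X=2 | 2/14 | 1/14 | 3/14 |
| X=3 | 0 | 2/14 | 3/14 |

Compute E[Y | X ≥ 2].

P(X ≥ 2) = 11/14.
Σ Y·P over the event = 0·(2/14) + 1·(1/14) + 2·(3/14) + 1·(2/14) + 2·(3/14) = 15/14.
E[Y | X ≥ 2] = (15/14) / (11/14) = 15/11.

15/11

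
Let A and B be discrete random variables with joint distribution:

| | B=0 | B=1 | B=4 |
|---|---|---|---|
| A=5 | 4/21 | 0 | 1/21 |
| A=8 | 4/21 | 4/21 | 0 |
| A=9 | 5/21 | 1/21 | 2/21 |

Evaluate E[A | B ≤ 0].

97/13

P(B ≤ 0) = 13/21.
Σ A·P over the event = 5·(4/21) + 8·(4/21) + 9·(5/21) = 97/21.
E[A | B ≤ 0] = (97/21) / (13/21) = 97/13.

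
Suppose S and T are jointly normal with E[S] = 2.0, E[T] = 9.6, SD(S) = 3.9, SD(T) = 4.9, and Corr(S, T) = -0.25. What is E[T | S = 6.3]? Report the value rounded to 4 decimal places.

The regression of T on S has slope ρ·σ_T/σ_S and passes through (μ_S, μ_T).
E[T | S=6.3] = 9.6 + (-0.25)·(4.9/3.9)·(6.3 − (2.0)) = 9.6 + (-0.3141)·(4.3) = 8.2494.

8.2494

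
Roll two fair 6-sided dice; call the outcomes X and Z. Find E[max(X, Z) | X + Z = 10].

Outcomes with X + Z = 10: (4,6), (5,5), (6,4), each with probability 1/36.
E[max(X, Z) | X + Z = 10] = (6 + 5 + 6) / 3 = 17/3.

17/3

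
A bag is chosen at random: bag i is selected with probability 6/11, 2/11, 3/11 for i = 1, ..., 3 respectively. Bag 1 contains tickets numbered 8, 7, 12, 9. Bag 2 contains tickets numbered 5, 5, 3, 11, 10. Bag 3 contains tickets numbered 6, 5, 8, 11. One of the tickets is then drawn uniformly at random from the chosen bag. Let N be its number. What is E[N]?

E[N | bag 1] = (8+7+12+9)/4 = 9.
E[N | bag 2] = (5+5+3+11+10)/5 = 34/5.
E[N | bag 3] = (6+5+8+11)/4 = 15/2.
E[N] = (6/11)·(9) + (2/11)·(34/5) + (3/11)·(15/2) = 901/110.

901/110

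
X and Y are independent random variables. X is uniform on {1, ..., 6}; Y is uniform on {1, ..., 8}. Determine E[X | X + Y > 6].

P(X + Y > 6) = 11/16.
Summing X·P(x,y) over outcomes with X + Y > 6 gives 133/48.
E[X | X + Y > 6] = (133/48) / (11/16) = 133/33.

133/33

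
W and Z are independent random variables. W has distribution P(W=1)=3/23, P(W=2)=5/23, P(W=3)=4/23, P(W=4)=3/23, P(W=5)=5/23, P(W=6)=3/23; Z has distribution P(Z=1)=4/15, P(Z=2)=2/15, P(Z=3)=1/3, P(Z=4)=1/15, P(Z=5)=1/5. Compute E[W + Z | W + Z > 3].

2064/307

P(W + Z > 3) = 307/345.
Summing (W+Z)·P(x,y) over outcomes with W + Z > 3 gives 688/115.
E[W + Z | W + Z > 3] = (688/115) / (307/345) = 2064/307.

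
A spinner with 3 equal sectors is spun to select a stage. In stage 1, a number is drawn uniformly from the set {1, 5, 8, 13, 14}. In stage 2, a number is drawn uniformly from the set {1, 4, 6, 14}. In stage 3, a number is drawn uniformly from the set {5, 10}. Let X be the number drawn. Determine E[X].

439/60

E[X | stage 1] = (1+5+8+13+14)/5 = 41/5.
E[X | stage 2] = (1+4+6+14)/4 = 25/4.
E[X | stage 3] = (5+10)/2 = 15/2.
By the law of total expectation,
E[X] = (1/3)·(41/5) + (1/3)·(25/4) + (1/3)·(15/2) = 439/60.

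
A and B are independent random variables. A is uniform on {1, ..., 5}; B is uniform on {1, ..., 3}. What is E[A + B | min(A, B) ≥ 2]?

6

Outcomes with min(A, B) ≥ 2: (2,2), (2,3), (3,2), (3,3), (4,2), (4,3), (5,2), (5,3), each with probability 1/15.
E[A + B | min(A, B) ≥ 2] = (4 + 5 + 5 + 6 + 6 + 7 + 7 + 8) / 8 = 6.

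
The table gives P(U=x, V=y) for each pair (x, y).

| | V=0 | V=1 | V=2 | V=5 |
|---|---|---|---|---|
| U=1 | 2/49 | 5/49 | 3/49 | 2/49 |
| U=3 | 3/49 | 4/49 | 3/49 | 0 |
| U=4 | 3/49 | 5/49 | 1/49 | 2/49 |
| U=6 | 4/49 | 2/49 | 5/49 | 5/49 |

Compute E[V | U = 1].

7/4

P(U = 1) = 12/49.
Σ V·P over the event = 0·(2/49) + 1·(5/49) + 2·(3/49) + 5·(2/49) = 3/7.
E[V | U = 1] = (3/7) / (12/49) = 7/4.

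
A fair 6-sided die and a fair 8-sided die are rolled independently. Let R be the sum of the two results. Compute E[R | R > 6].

P(R > 6) = 11/16.
Σ over the event: 7·1/8 + 8·1/8 + 9·1/8 + 10·5/48 + 11·1/12 + 12·1/16 + 13·1/24 + 14·1/48 = 157/24.
E[R | R > 6] = (157/24) / (11/16) = 314/33.

314/33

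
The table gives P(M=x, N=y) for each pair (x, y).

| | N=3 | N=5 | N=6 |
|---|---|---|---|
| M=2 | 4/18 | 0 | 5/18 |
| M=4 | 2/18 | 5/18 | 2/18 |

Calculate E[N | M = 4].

P(M = 4) = 1/2.
Σ N·P over the event = 3·(2/18) + 5·(5/18) + 6·(2/18) = 43/18.
E[N | M = 4] = (43/18) / (1/2) = 43/9.

43/9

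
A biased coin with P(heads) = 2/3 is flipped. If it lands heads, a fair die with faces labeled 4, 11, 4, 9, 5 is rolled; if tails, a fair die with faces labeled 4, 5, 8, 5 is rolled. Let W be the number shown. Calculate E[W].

187/30

E[W | heads] = (4+11+4+9+5)/5 = 33/5.
E[W | tails] = (4+5+8+5)/4 = 11/2.
E[W] = (2/3)·(33/5) + (1/3)·(11/2) = 187/30.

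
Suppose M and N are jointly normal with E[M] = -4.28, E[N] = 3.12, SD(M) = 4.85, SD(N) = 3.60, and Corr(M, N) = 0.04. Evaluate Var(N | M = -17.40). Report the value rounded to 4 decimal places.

Var(N | M=x) = (1 − ρ²)·σ_N².
Var(N | M=-17.40) = (3.60)²·(1 − (0.04)²) = 12.96·0.9984 = 12.9393.

12.9393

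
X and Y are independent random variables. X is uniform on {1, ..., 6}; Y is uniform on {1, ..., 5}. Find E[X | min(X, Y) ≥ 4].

Outcomes with min(X, Y) ≥ 4: (4,4), (4,5), (5,4), (5,5), (6,4), (6,5), each with probability 1/30.
E[X | min(X, Y) ≥ 4] = (4 + 4 + 5 + 5 + 6 + 6) / 6 = 5.

5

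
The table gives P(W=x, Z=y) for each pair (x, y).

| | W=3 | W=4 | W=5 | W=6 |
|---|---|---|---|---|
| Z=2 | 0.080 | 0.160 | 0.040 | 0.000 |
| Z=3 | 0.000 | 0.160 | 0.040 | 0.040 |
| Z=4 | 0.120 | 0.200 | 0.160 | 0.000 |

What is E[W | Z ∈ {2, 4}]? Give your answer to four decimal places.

4.0000

P(Z ∈ {2, 4}) = 0.760.
Σ W·P over the event = 3·(0.080) + 3·(0.120) + 4·(0.160) + 4·(0.200) + 5·(0.040) + 5·(0.160) = 3.040.
E[W | Z ∈ {2, 4}] = (3.040) / (0.760) = 4.0000.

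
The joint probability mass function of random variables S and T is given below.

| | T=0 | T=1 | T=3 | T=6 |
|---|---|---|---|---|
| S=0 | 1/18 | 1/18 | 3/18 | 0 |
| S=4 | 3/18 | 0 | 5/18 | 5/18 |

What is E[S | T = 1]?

0

P(T = 1) = 1/18.
Σ S·P over the event = 0·(1/18) = 0.
E[S | T = 1] = (0) / (1/18) = 0.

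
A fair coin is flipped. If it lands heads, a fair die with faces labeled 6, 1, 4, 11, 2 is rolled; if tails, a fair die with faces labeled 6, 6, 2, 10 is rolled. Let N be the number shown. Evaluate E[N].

27/5

E[N | heads] = (6+1+4+11+2)/5 = 24/5.
E[N | tails] = (6+6+2+10)/4 = 6.
By the law of total expectation,
E[N] = (1/2)·(24/5) + (1/2)·(6) = 27/5.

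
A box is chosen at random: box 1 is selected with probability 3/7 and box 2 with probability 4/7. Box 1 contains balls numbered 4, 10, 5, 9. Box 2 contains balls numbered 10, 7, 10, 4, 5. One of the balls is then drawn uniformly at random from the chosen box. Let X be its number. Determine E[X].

E[X | box 1] = (4+10+5+9)/4 = 7.
E[X | box 2] = (10+7+10+4+5)/5 = 36/5.
E[X] = (3/7)·(7) + (4/7)·(36/5) = 249/35.

249/35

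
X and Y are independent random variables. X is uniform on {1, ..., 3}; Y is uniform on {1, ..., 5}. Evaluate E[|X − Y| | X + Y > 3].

7/4

P(X + Y > 3) = 4/5.
Summing |X−Y|·P(x,y) over outcomes with X + Y > 3 gives 7/5.
E[|X − Y| | X + Y > 3] = (7/5) / (4/5) = 7/4.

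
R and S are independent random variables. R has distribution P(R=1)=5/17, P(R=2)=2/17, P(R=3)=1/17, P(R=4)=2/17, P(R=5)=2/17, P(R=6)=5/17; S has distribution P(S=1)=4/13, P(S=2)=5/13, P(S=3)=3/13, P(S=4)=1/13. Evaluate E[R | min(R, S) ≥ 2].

55/12

P(min(R, S) ≥ 2) = 108/221.
Summing R·P(x,y) over outcomes with min(R, S) ≥ 2 gives 495/221.
E[R | min(R, S) ≥ 2] = (495/221) / (108/221) = 55/12.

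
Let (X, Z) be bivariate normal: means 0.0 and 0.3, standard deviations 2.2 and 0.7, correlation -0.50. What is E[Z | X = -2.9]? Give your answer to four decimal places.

0.7614

The regression of Z on X has slope ρ·σ_Z/σ_X and passes through (μ_X, μ_Z).
E[Z | X=-2.9] = 0.3 + (-0.50)·(0.7/2.2)·(-2.9 − (0.0)) = 0.3 + (-0.15909)·(-2.9) = 0.7614.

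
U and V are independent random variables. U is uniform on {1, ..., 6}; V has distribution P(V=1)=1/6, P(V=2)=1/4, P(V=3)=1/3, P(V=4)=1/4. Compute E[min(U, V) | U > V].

P(U > V) = 5/9.
Summing min(U,V)·P(x,y) over outcomes with U > V gives 47/36.
E[min(U, V) | U > V] = (47/36) / (5/9) = 47/20.

47/20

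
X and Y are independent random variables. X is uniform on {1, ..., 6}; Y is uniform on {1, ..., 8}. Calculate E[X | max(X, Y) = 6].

P(max(X, Y) = 6) = 11/48.
Summing X·P(x,y) over outcomes with max(X, Y) = 6 gives 17/16.
E[X | max(X, Y) = 6] = (17/16) / (11/48) = 51/11.

51/11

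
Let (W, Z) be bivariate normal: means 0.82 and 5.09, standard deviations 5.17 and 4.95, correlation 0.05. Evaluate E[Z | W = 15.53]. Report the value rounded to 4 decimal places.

The regression of Z on W has slope ρ·σ_Z/σ_W and passes through (μ_W, μ_Z).
E[Z | W=15.53] = 5.09 + (0.05)·(4.95/5.17)·(15.53 − (0.82)) = 5.09 + (0.047872)·(14.71) = 5.7942.

5.7942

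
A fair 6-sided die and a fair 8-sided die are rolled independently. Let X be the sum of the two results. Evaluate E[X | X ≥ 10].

34/3

P(X ≥ 10) = 5/16.
Σ over the event: 10·5/48 + 11·1/12 + 12·1/16 + 13·1/24 + 14·1/48 = 85/24.
E[X | X ≥ 10] = (85/24) / (5/16) = 34/3.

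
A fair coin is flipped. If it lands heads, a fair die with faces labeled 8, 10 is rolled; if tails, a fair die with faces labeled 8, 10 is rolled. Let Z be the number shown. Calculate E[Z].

9

E[Z | heads] = (8+10)/2 = 9.
E[Z | tails] = (8+10)/2 = 9.
By the law of total expectation,
E[Z] = (1/2)·(9) + (1/2)·(9) = 9.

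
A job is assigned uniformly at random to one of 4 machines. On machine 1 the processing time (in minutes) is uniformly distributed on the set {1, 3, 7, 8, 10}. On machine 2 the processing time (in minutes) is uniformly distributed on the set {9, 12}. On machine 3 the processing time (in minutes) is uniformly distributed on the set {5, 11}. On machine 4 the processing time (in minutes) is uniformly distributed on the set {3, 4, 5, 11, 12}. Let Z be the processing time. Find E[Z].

313/40

E[Z | machine 1] = (1+3+7+8+10)/5 = 29/5.
E[Z | machine 2] = (9+12)/2 = 21/2.
E[Z | machine 3] = (5+11)/2 = 8.
E[Z | machine 4] = (3+4+5+11+12)/5 = 7.
By the law of total expectation,
E[Z] = (1/4)·(29/5) + (1/4)·(21/2) + (1/4)·(8) + (1/4)·(7) = 313/40.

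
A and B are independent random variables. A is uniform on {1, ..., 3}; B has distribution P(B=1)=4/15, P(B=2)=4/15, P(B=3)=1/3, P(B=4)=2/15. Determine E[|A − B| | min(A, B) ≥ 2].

15/22

P(min(A, B) ≥ 2) = 22/45.
Summing |A−B|·P(x,y) over outcomes with min(A, B) ≥ 2 gives 1/3.
E[|A − B| | min(A, B) ≥ 2] = (1/3) / (22/45) = 15/22.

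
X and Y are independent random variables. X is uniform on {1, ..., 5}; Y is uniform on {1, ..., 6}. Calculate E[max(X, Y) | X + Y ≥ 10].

Outcomes with X + Y ≥ 10: (4,6), (5,5), (5,6), each with probability 1/30.
E[max(X, Y) | X + Y ≥ 10] = (6 + 5 + 6) / 3 = 17/3.

17/3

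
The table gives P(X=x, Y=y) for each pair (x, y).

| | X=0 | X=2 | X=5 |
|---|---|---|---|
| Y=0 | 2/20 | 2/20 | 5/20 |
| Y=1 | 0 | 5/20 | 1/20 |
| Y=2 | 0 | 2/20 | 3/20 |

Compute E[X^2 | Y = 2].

P(Y = 2) = 1/4.
Σ X^2·P over the event = 4·(2/20) + 25·(3/20) = 83/20.
E[X^2 | Y = 2] = (83/20) / (1/4) = 83/5.

83/5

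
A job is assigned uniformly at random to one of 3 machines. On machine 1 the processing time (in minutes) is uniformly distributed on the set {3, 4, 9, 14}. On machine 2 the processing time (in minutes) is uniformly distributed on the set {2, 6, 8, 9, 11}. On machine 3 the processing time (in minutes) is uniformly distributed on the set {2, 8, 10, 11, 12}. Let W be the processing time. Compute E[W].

233/30

E[W | machine 1] = (3+4+9+14)/4 = 15/2.
E[W | machine 2] = (2+6+8+9+11)/5 = 36/5.
E[W | machine 3] = (2+8+10+11+12)/5 = 43/5.
E[W] = (1/3)·(15/2) + (1/3)·(36/5) + (1/3)·(43/5) = 233/30.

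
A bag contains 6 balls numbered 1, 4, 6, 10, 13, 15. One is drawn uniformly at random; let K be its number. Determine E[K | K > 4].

11

P(K > 4) = 2/3.
Σ over the event: 6·1/6 + 10·1/6 + 13·1/6 + 15·1/6 = 22/3.
E[K | K > 4] = (22/3) / (2/3) = 11.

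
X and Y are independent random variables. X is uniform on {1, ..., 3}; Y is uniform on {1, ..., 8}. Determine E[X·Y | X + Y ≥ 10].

61/3

Outcomes with X + Y ≥ 10: (2,8), (3,7), (3,8), each with probability 1/24.
E[X·Y | X + Y ≥ 10] = (16 + 21 + 24) / 3 = 61/3.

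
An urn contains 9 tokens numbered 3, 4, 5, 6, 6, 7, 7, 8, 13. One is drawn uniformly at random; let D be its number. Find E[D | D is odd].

P(D is odd) = 5/9.
Σ over the event: 3·1/9 + 5·1/9 + 7·2/9 + 13·1/9 = 35/9.
E[D | D is odd] = (35/9) / (5/9) = 7.

7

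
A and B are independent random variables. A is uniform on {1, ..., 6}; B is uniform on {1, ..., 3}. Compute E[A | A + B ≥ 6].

44/9

Outcomes with A + B ≥ 6: (3,3), (4,2), (4,3), (5,1), (5,2), (5,3), (6,1), (6,2), (6,3), each with probability 1/18.
E[A | A + B ≥ 6] = (3 + 4 + 4 + 5 + 5 + 5 + 6 + 6 + 6) / 9 = 44/9.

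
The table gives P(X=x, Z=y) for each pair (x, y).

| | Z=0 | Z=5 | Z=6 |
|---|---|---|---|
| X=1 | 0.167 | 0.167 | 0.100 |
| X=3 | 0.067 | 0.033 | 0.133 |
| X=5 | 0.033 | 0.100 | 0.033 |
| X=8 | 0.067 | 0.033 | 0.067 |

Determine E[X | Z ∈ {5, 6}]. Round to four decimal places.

P(Z ∈ {5, 6}) = 0.666.
Σ X·P over the event = 1·(0.167) + 1·(0.100) + 3·(0.033) + 3·(0.133) + 5·(0.100) + 5·(0.033) + 8·(0.033) + 8·(0.067) = 2.230.
E[X | Z ∈ {5, 6}] = (2.230) / (0.666) = 3.3483.

3.3483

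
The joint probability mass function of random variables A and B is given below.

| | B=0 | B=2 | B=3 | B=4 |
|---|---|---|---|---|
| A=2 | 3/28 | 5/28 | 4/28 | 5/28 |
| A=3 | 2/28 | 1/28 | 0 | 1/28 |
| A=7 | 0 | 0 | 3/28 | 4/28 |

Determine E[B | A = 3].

P(A = 3) = 1/7.
Σ B·P over the event = 0·(2/28) + 2·(1/28) + 4·(1/28) = 3/14.
E[B | A = 3] = (3/14) / (1/7) = 3/2.

3/2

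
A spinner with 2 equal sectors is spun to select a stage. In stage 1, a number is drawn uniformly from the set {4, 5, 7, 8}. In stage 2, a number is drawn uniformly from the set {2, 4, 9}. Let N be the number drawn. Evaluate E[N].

11/2

E[N | stage 1] = (4+5+7+8)/4 = 6.
E[N | stage 2] = (2+4+9)/3 = 5.
E[N] = (1/2)·(6) + (1/2)·(5) = 11/2.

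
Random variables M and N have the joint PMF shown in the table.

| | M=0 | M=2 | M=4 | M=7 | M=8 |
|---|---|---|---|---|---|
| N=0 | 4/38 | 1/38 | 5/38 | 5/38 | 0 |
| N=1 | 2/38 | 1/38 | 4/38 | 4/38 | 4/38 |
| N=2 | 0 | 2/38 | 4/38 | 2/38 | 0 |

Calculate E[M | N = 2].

17/4

P(N = 2) = 4/19.
Σ M·P over the event = 2·(2/38) + 4·(4/38) + 7·(2/38) = 17/19.
E[M | N = 2] = (17/19) / (4/19) = 17/4.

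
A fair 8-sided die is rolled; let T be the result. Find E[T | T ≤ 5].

3

Given T ≤ 5, T is equally likely to be any of {1, 2, 3, 4, 5}.
E[T | T ≤ 5] = (1 + 2 + 3 + 4 + 5) / 5 = 3.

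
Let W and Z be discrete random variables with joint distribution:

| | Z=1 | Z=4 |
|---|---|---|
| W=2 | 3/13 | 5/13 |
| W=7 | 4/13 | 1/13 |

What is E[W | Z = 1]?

P(Z = 1) = 7/13.
Σ W·P over the event = 2·(3/13) + 7·(4/13) = 34/13.
E[W | Z = 1] = (34/13) / (7/13) = 34/7.

34/7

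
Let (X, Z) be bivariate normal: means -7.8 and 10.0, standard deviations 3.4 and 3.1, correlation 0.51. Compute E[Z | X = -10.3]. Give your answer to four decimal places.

For a bivariate normal, E[Z | X=x] = μ_Z + ρ·(σ_Z/σ_X)·(x − μ_X).
E[Z | X=-10.3] = 10.0 + (0.51)·(3.1/3.4)·(-10.3 − (-7.8)) = 10.0 + (0.465)·(-2.5) = 8.8375.

8.8375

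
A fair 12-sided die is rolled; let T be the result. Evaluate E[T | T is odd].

6

Given T is odd, T is equally likely to be any of {1, 3, 5, 7, 9, 11}.
E[T | T is odd] = (1 + 3 + 5 + 7 + 9 + 11) / 6 = 6.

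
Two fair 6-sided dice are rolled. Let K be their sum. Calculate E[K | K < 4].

8/3

P(K < 4) = 1/12.
Σ over the event: 2·1/36 + 3·1/18 = 2/9.
E[K | K < 4] = (2/9) / (1/12) = 8/3.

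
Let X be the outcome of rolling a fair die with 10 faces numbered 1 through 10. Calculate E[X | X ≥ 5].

15/2

Given X ≥ 5, X is equally likely to be any of {5, 6, 7, 8, 9, 10}.
E[X | X ≥ 5] = (5 + 6 + 7 + 8 + 9 + 10) / 6 = 15/2.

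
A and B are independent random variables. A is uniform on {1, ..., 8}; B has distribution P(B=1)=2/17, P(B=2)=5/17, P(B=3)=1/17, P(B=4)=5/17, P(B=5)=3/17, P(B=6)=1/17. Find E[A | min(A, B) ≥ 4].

6

P(min(A, B) ≥ 4) = 45/136.
Summing A·P(x,y) over outcomes with min(A, B) ≥ 4 gives 135/68.
E[A | min(A, B) ≥ 4] = (135/68) / (45/136) = 6.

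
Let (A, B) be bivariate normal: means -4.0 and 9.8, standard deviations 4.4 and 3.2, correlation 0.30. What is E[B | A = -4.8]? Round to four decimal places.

For a bivariate normal, E[B | A=x] = μ_B + ρ·(σ_B/σ_A)·(x − μ_A).
E[B | A=-4.8] = 9.8 + (0.30)·(3.2/4.4)·(-4.8 − (-4.0)) = 9.8 + (0.21818)·(-0.8) = 9.6255.

9.6255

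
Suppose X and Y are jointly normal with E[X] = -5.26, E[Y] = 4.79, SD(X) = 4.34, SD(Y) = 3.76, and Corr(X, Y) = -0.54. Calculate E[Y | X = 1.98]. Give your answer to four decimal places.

1.4029

The regression of Y on X has slope ρ·σ_Y/σ_X and passes through (μ_X, μ_Y).
E[Y | X=1.98] = 4.79 + (-0.54)·(3.76/4.34)·(1.98 − (-5.26)) = 4.79 + (-0.46783)·(7.24) = 1.4029.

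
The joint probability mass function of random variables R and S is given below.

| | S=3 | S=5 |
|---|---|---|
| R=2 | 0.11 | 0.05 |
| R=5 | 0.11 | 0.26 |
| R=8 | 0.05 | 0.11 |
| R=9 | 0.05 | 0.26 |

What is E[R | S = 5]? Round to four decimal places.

P(S = 5) = 0.68.
Σ R·P over the event = 2·(0.05) + 5·(0.26) + 8·(0.11) + 9·(0.26) = 4.62.
E[R | S = 5] = (4.62) / (0.68) = 6.7941.

6.7941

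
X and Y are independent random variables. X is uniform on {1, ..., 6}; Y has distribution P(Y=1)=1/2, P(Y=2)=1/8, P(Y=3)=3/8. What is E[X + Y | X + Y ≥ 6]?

163/23

P(X + Y ≥ 6) = 23/48.
Summing (X+Y)·P(x,y) over outcomes with X + Y ≥ 6 gives 163/48.
E[X + Y | X + Y ≥ 6] = (163/48) / (23/48) = 163/23.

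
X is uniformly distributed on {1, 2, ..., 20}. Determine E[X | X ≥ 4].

12

P(X ≥ 4) = 17/20.
E[X | X ≥ 4] = (51/5) / (17/20) = 12.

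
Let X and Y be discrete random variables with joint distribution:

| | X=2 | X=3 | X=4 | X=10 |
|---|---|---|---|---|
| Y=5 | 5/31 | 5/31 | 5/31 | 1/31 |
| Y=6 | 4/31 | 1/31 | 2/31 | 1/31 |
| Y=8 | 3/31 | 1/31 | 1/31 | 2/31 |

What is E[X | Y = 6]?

P(Y = 6) = 8/31.
Σ X·P over the event = 2·(4/31) + 3·(1/31) + 4·(2/31) + 10·(1/31) = 29/31.
E[X | Y = 6] = (29/31) / (8/31) = 29/8.

29/8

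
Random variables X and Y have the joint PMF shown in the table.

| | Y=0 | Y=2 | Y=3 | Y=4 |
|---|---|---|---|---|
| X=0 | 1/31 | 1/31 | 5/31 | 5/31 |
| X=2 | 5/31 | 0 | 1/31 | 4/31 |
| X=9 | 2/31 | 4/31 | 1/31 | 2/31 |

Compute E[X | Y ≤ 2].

P(Y ≤ 2) = 13/31.
Σ X·P over the event = 0·(1/31) + 0·(1/31) + 2·(5/31) + 9·(2/31) + 9·(4/31) = 64/31.
E[X | Y ≤ 2] = (64/31) / (13/31) = 64/13.

64/13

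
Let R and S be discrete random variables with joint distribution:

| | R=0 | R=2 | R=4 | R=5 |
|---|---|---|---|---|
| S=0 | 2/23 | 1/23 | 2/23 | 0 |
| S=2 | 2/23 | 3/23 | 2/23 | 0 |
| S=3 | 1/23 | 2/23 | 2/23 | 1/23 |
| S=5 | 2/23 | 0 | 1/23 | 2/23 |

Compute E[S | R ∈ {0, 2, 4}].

P(R ∈ {0, 2, 4}) = 20/23.
Summing S·P(R=x,S=y) over the conditioning event gives 44/23.
E[S | R ∈ {0, 2, 4}] = (44/23) / (20/23) = 11/5.

11/5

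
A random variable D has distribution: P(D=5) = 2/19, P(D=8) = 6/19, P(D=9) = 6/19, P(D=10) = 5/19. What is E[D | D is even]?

98/11

P(D is even) = 11/19.
Σ over the event: 8·6/19 + 10·5/19 = 98/19.
E[D | D is even] = (98/19) / (11/19) = 98/11.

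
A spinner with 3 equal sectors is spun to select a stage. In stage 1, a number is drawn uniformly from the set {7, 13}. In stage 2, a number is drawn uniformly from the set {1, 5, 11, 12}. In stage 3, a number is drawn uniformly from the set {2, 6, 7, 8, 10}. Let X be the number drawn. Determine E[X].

159/20

E[X | stage 1] = (7+13)/2 = 10.
E[X | stage 2] = (1+5+11+12)/4 = 29/4.
E[X | stage 3] = (2+6+7+8+10)/5 = 33/5.
E[X] = (1/3)·(10) + (1/3)·(29/4) + (1/3)·(33/5) = 159/20.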